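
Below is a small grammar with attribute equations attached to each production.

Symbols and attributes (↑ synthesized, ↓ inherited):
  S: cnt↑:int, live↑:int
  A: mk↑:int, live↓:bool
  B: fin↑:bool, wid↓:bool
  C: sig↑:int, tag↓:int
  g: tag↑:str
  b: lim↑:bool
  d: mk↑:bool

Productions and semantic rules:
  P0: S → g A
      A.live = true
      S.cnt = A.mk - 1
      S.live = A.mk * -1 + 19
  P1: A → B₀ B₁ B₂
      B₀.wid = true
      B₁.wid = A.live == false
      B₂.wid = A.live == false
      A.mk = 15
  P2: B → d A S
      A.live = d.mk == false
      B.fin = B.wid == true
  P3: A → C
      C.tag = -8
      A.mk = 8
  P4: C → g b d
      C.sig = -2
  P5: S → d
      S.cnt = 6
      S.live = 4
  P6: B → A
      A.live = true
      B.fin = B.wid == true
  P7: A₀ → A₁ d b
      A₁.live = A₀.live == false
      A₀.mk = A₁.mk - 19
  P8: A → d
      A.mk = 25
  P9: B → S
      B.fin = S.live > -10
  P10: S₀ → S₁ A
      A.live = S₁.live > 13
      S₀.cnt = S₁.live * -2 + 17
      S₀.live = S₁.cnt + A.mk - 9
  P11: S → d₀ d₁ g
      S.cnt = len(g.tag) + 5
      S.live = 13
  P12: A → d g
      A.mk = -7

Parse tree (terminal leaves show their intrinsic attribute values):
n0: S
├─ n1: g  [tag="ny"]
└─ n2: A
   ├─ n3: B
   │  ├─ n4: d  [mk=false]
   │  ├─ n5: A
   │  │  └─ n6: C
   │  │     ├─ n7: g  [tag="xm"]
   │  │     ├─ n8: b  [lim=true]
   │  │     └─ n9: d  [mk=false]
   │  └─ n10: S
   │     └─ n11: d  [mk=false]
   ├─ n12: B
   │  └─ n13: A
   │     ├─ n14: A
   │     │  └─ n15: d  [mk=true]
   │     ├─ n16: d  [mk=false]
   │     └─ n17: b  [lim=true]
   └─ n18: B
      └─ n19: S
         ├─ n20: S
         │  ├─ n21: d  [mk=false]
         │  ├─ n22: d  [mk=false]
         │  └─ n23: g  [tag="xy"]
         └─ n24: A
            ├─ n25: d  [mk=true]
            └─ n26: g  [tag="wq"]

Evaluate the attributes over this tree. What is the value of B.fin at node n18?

true

1. n1.tag = "ny"  [terminal]
2. n2.live = true  [true]
3. n3.wid = true  [true]
4. n4.mk = false  [terminal]
5. n5.live = true  [d.mk == false]
6. n6.tag = -8  [-8]
7. n7.tag = "xm"  [terminal]
8. n8.lim = true  [terminal]
9. n9.mk = false  [terminal]
10. n6.sig = -2  [-2]
11. n5.mk = 8  [8]
12. n11.mk = false  [terminal]
13. n10.cnt = 6  [6]
14. n10.live = 4  [4]
15. n3.fin = true  [B.wid == true]
16. n12.wid = false  [A.live == false]
17. n13.live = true  [true]
18. n14.live = false  [A₀.live == false]
19. n15.mk = true  [terminal]
20. n14.mk = 25  [25]
21. n16.mk = false  [terminal]
22. n17.lim = true  [terminal]
23. n13.mk = 6  [A₁.mk - 19]
24. n12.fin = false  [B.wid == true]
25. n18.wid = false  [A.live == false]
26. n21.mk = false  [terminal]
27. n22.mk = false  [terminal]
28. n23.tag = "xy"  [terminal]
29. n20.cnt = 7  [len(g.tag) + 5]
30. n20.live = 13  [13]
31. n24.live = false  [S₁.live > 13]
32. n25.mk = true  [terminal]
33. n26.tag = "wq"  [terminal]
34. n24.mk = -7  [-7]
35. n19.cnt = -9  [S₁.live * -2 + 17]
36. n19.live = -9  [S₁.cnt + A.mk - 9]
37. n18.fin = true  [S.live > -10]
38. n2.mk = 15  [15]
39. n0.cnt = 14  [A.mk - 1]
40. n0.live = 4  [A.mk * -1 + 19]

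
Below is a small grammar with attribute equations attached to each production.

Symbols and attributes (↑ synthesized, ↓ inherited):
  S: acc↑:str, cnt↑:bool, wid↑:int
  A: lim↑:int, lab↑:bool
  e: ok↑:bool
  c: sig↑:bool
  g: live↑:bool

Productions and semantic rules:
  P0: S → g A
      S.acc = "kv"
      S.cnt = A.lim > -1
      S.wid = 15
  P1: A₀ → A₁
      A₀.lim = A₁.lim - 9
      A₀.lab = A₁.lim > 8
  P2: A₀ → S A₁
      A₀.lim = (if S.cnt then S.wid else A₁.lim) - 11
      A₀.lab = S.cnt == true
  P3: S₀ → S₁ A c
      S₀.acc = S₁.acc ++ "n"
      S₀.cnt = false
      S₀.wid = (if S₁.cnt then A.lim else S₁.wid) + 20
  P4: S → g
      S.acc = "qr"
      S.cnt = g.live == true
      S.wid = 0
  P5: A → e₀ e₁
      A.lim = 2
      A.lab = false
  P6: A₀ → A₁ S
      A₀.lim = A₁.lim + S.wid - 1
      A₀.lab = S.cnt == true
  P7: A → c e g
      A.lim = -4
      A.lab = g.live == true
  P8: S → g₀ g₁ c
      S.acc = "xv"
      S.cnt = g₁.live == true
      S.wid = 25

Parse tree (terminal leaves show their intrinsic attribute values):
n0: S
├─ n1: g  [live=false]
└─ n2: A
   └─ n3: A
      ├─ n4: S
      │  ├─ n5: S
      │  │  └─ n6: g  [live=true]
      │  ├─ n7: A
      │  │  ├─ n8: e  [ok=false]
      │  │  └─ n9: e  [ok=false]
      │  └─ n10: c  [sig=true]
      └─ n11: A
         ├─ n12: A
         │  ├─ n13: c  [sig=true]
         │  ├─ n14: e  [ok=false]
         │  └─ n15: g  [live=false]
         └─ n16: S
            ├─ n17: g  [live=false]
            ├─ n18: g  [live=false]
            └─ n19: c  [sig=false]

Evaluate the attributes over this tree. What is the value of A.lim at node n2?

0

1. n1.live = false  [terminal]
2. n6.live = true  [terminal]
3. n5.acc = "qr"  ["qr"]
4. n5.cnt = true  [g.live == true]
5. n5.wid = 0  [0]
6. n8.ok = false  [terminal]
7. n9.ok = false  [terminal]
8. n7.lim = 2  [2]
9. n7.lab = false  [false]
10. n10.sig = true  [terminal]
11. n4.acc = "qrn"  [S₁.acc ++ "n"]
12. n4.cnt = false  [false]
13. n4.wid = 22  [(if S₁.cnt then A.lim else S₁.wid) + 20]
14. n13.sig = true  [terminal]
15. n14.ok = false  [terminal]
16. n15.live = false  [terminal]
17. n12.lim = -4  [-4]
18. n12.lab = false  [g.live == true]
19. n17.live = false  [terminal]
20. n18.live = false  [terminal]
21. n19.sig = false  [terminal]
22. n16.acc = "xv"  ["xv"]
23. n16.cnt = false  [g₁.live == true]
24. n16.wid = 25  [25]
25. n11.lim = 20  [A₁.lim + S.wid - 1]
26. n11.lab = false  [S.cnt == true]
27. n3.lim = 9  [(if S.cnt then S.wid else A₁.lim) - 11]
28. n3.lab = false  [S.cnt == true]
29. n2.lim = 0  [A₁.lim - 9]
30. n2.lab = true  [A₁.lim > 8]
31. n0.acc = "kv"  ["kv"]
32. n0.cnt = true  [A.lim > -1]
33. n0.wid = 15  [15]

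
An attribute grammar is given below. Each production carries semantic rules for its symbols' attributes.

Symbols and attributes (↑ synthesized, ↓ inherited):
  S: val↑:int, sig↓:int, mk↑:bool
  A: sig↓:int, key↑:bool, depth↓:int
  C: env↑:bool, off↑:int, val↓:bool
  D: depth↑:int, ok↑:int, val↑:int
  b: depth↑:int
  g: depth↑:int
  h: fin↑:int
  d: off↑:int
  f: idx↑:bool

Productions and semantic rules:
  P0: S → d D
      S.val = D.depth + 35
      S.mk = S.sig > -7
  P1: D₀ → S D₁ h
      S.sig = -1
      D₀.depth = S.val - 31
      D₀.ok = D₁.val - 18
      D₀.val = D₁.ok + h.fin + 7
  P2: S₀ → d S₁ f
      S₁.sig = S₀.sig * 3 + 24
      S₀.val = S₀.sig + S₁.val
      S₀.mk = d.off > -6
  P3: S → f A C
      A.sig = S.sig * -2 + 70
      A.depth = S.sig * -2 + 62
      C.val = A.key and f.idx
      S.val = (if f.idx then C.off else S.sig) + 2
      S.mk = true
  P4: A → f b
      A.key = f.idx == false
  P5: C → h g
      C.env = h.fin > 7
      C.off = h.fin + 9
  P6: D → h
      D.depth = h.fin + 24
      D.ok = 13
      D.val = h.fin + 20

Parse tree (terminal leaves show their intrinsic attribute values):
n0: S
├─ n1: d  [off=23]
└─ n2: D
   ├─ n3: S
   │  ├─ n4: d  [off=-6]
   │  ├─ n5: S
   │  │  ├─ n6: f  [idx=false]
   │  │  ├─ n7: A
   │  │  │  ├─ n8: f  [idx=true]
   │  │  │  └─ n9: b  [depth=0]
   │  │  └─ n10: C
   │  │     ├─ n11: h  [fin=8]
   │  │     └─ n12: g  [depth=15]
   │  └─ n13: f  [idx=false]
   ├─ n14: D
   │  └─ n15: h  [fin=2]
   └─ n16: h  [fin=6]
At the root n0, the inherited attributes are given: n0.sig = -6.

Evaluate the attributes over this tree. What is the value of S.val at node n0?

26

1. n0.sig = -6  [given at root]
2. n1.off = 23  [terminal]
3. n3.sig = -1  [-1]
4. n4.off = -6  [terminal]
5. n5.sig = 21  [S₀.sig * 3 + 24]
6. n6.idx = false  [terminal]
7. n7.sig = 28  [S.sig * -2 + 70]
8. n7.depth = 20  [S.sig * -2 + 62]
9. n8.idx = true  [terminal]
10. n9.depth = 0  [terminal]
11. n7.key = false  [f.idx == false]
12. n10.val = false  [A.key and f.idx]
13. n11.fin = 8  [terminal]
14. n12.depth = 15  [terminal]
15. n10.env = true  [h.fin > 7]
16. n10.off = 17  [h.fin + 9]
17. n5.val = 23  [(if f.idx then C.off else S.sig) + 2]
18. n5.mk = true  [true]
19. n13.idx = false  [terminal]
20. n3.val = 22  [S₀.sig + S₁.val]
21. n3.mk = false  [d.off > -6]
22. n15.fin = 2  [terminal]
23. n14.depth = 26  [h.fin + 24]
24. n14.ok = 13  [13]
25. n14.val = 22  [h.fin + 20]
26. n16.fin = 6  [terminal]
27. n2.depth = -9  [S.val - 31]
28. n2.ok = 4  [D₁.val - 18]
29. n2.val = 26  [D₁.ok + h.fin + 7]
30. n0.val = 26  [D.depth + 35]
31. n0.mk = true  [S.sig > -7]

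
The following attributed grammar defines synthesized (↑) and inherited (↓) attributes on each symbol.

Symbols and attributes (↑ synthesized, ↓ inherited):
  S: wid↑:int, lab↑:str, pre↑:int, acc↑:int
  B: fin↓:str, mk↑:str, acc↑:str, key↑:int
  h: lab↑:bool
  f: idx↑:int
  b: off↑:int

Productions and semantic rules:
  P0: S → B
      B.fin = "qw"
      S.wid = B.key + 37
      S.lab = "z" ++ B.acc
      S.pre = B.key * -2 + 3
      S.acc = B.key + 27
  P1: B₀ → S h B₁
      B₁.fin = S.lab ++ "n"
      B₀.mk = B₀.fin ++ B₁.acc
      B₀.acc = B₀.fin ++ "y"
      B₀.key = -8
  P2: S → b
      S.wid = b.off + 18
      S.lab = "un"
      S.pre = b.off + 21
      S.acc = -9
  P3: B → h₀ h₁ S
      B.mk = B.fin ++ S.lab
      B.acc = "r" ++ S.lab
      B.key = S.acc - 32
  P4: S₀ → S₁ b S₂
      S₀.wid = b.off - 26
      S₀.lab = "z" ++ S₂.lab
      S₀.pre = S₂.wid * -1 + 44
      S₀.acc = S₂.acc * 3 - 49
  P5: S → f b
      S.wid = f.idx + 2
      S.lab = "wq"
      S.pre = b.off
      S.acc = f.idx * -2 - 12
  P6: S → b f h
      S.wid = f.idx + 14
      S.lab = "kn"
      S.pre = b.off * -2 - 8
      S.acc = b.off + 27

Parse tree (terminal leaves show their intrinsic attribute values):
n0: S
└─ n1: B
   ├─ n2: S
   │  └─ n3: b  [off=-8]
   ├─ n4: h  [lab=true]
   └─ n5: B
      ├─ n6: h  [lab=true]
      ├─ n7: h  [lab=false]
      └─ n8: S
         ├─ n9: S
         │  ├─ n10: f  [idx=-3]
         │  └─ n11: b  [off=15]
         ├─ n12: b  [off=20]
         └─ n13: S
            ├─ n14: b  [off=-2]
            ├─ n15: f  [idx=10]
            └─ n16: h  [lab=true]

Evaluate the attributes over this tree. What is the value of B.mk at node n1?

"qwrzkn"

1. n1.fin = "qw"  ["qw"]
2. n3.off = -8  [terminal]
3. n2.wid = 10  [b.off + 18]
4. n2.lab = "un"  ["un"]
5. n2.pre = 13  [b.off + 21]
6. n2.acc = -9  [-9]
7. n4.lab = true  [terminal]
8. n5.fin = "unn"  [S.lab ++ "n"]
9. n6.lab = true  [terminal]
10. n7.lab = false  [terminal]
11. n10.idx = -3  [terminal]
12. n11.off = 15  [terminal]
13. n9.wid = -1  [f.idx + 2]
14. n9.lab = "wq"  ["wq"]
15. n9.pre = 15  [b.off]
16. n9.acc = -6  [f.idx * -2 - 12]
17. n12.off = 20  [terminal]
18. n14.off = -2  [terminal]
19. n15.idx = 10  [terminal]
20. n16.lab = true  [terminal]
21. n13.wid = 24  [f.idx + 14]
22. n13.lab = "kn"  ["kn"]
23. n13.pre = -4  [b.off * -2 - 8]
24. n13.acc = 25  [b.off + 27]
25. n8.wid = -6  [b.off - 26]
26. n8.lab = "zkn"  ["z" ++ S₂.lab]
27. n8.pre = 20  [S₂.wid * -1 + 44]
28. n8.acc = 26  [S₂.acc * 3 - 49]
29. n5.mk = "unnzkn"  [B.fin ++ S.lab]
30. n5.acc = "rzkn"  ["r" ++ S.lab]
31. n5.key = -6  [S.acc - 32]
32. n1.mk = "qwrzkn"  [B₀.fin ++ B₁.acc]
33. n1.acc = "qwy"  [B₀.fin ++ "y"]
34. n1.key = -8  [-8]
35. n0.wid = 29  [B.key + 37]
36. n0.lab = "zqwy"  ["z" ++ B.acc]
37. n0.pre = 19  [B.key * -2 + 3]
38. n0.acc = 19  [B.key + 27]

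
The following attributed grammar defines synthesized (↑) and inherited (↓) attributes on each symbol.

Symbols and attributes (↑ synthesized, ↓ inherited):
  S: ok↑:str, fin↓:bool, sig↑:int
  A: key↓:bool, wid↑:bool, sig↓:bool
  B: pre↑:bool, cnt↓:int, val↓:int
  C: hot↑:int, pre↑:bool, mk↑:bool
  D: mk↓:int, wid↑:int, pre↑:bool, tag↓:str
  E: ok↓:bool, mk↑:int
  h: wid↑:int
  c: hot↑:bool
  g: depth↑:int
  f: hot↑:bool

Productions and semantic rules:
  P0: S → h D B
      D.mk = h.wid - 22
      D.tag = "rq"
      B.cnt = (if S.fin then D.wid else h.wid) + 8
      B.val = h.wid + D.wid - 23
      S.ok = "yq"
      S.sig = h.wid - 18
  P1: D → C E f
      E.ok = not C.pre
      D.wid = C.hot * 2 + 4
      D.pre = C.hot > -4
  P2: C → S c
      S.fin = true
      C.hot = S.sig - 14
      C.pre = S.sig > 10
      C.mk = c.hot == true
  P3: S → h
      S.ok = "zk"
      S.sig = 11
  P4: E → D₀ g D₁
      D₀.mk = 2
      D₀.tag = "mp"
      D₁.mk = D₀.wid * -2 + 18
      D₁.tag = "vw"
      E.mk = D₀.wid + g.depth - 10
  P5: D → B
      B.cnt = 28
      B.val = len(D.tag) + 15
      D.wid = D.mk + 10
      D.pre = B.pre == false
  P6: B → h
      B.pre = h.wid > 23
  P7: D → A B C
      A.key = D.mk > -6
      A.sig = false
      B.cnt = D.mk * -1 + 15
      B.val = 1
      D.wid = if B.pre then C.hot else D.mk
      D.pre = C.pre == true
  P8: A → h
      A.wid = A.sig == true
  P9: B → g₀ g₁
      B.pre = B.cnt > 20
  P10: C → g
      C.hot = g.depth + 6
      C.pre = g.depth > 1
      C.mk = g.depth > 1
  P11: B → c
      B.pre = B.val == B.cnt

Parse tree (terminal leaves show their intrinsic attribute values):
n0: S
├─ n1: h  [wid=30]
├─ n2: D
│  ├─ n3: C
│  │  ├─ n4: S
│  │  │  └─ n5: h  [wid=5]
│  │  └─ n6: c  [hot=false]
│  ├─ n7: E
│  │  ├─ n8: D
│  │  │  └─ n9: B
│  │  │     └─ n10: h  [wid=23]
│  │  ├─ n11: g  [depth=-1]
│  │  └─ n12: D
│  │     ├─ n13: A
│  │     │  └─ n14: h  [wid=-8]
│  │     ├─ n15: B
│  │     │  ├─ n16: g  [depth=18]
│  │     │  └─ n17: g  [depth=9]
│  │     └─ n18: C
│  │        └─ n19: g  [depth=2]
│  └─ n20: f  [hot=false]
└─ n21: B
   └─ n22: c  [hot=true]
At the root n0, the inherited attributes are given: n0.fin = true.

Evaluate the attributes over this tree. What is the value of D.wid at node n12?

8

1. n0.fin = true  [given at root]
2. n1.wid = 30  [terminal]
3. n2.mk = 8  [h.wid - 22]
4. n2.tag = "rq"  ["rq"]
5. n4.fin = true  [true]
6. n5.wid = 5  [terminal]
7. n4.ok = "zk"  ["zk"]
8. n4.sig = 11  [11]
9. n6.hot = false  [terminal]
10. n3.hot = -3  [S.sig - 14]
11. n3.pre = true  [S.sig > 10]
12. n3.mk = false  [c.hot == true]
13. n7.ok = false  [not C.pre]
14. n8.mk = 2  [2]
15. n8.tag = "mp"  ["mp"]
16. n9.cnt = 28  [28]
17. n9.val = 17  [len(D.tag) + 15]
18. n10.wid = 23  [terminal]
19. n9.pre = false  [h.wid > 23]
20. n8.wid = 12  [D.mk + 10]
21. n8.pre = true  [B.pre == false]
22. n11.depth = -1  [terminal]
23. n12.mk = -6  [D₀.wid * -2 + 18]
24. n12.tag = "vw"  ["vw"]
25. n13.key = false  [D.mk > -6]
26. n13.sig = false  [false]
27. n14.wid = -8  [terminal]
28. n13.wid = false  [A.sig == true]
29. n15.cnt = 21  [D.mk * -1 + 15]
30. n15.val = 1  [1]
31. n16.depth = 18  [terminal]
32. n17.depth = 9  [terminal]
33. n15.pre = true  [B.cnt > 20]
34. n19.depth = 2  [terminal]
35. n18.hot = 8  [g.depth + 6]
36. n18.pre = true  [g.depth > 1]
37. n18.mk = true  [g.depth > 1]
38. n12.wid = 8  [if B.pre then C.hot else D.mk]
39. n12.pre = true  [C.pre == true]
40. n7.mk = 1  [D₀.wid + g.depth - 10]
41. n20.hot = false  [terminal]
42. n2.wid = -2  [C.hot * 2 + 4]
43. n2.pre = true  [C.hot > -4]
44. n21.cnt = 6  [(if S.fin then D.wid else h.wid) + 8]
45. n21.val = 5  [h.wid + D.wid - 23]
46. n22.hot = true  [terminal]
47. n21.pre = false  [B.val == B.cnt]
48. n0.ok = "yq"  ["yq"]
49. n0.sig = 12  [h.wid - 18]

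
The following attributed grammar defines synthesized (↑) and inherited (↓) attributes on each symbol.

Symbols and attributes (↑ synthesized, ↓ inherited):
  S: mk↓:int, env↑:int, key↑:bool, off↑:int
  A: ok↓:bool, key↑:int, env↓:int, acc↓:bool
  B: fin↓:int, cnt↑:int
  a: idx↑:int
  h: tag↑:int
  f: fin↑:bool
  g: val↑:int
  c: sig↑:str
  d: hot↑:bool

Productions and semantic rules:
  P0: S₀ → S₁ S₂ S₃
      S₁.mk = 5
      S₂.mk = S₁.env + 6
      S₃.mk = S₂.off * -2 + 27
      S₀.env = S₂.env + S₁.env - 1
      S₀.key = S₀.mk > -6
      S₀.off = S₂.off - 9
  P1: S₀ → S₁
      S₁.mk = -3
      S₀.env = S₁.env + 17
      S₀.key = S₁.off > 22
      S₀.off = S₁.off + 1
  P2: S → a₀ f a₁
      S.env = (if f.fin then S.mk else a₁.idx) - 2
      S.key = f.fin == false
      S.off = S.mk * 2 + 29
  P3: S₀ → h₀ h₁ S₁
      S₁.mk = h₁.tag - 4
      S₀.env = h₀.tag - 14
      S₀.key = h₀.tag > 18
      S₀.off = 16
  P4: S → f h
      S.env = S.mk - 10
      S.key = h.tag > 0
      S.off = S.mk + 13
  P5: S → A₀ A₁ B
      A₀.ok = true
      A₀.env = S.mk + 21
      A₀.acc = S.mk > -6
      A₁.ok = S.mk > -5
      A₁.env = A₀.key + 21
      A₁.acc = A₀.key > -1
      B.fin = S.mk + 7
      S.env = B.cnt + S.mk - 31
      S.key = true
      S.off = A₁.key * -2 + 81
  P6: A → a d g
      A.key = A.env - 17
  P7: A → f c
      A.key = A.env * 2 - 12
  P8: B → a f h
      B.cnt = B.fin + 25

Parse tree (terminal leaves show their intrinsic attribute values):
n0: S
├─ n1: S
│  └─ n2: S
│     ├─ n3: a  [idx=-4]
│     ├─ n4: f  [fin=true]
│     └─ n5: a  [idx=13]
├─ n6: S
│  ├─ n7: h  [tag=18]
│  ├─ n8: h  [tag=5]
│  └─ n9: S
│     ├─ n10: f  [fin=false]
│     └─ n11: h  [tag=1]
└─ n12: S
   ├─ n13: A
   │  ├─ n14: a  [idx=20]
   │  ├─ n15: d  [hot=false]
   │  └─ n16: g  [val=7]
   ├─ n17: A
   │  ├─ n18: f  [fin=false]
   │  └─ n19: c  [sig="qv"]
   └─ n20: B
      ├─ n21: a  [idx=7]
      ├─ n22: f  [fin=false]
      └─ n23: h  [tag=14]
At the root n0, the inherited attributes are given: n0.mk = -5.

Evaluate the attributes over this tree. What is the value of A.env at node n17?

1. n0.mk = -5  [given at root]
2. n1.mk = 5  [5]
3. n2.mk = -3  [-3]
4. n3.idx = -4  [terminal]
5. n4.fin = true  [terminal]
6. n5.idx = 13  [terminal]
7. n2.env = -5  [(if f.fin then S.mk else a₁.idx) - 2]
8. n2.key = false  [f.fin == false]
9. n2.off = 23  [S.mk * 2 + 29]
10. n1.env = 12  [S₁.env + 17]
11. n1.key = true  [S₁.off > 22]
12. n1.off = 24  [S₁.off + 1]
13. n6.mk = 18  [S₁.env + 6]
14. n7.tag = 18  [terminal]
15. n8.tag = 5  [terminal]
16. n9.mk = 1  [h₁.tag - 4]
17. n10.fin = false  [terminal]
18. n11.tag = 1  [terminal]
19. n9.env = -9  [S.mk - 10]
20. n9.key = true  [h.tag > 0]
21. n9.off = 14  [S.mk + 13]
22. n6.env = 4  [h₀.tag - 14]
23. n6.key = false  [h₀.tag > 18]
24. n6.off = 16  [16]
25. n12.mk = -5  [S₂.off * -2 + 27]
26. n13.ok = true  [true]
27. n13.env = 16  [S.mk + 21]
28. n13.acc = true  [S.mk > -6]
29. n14.idx = 20  [terminal]
30. n15.hot = false  [terminal]
31. n16.val = 7  [terminal]
32. n13.key = -1  [A.env - 17]
33. n17.ok = false  [S.mk > -5]
34. n17.env = 20  [A₀.key + 21]
35. n17.acc = false  [A₀.key > -1]
36. n18.fin = false  [terminal]
37. n19.sig = "qv"  [terminal]
38. n17.key = 28  [A.env * 2 - 12]
39. n20.fin = 2  [S.mk + 7]
40. n21.idx = 7  [terminal]
41. n22.fin = false  [terminal]
42. n23.tag = 14  [terminal]
43. n20.cnt = 27  [B.fin + 25]
44. n12.env = -9  [B.cnt + S.mk - 31]
45. n12.key = true  [true]
46. n12.off = 25  [A₁.key * -2 + 81]
47. n0.env = 15  [S₂.env + S₁.env - 1]
48. n0.key = true  [S₀.mk > -6]
49. n0.off = 7  [S₂.off - 9]

20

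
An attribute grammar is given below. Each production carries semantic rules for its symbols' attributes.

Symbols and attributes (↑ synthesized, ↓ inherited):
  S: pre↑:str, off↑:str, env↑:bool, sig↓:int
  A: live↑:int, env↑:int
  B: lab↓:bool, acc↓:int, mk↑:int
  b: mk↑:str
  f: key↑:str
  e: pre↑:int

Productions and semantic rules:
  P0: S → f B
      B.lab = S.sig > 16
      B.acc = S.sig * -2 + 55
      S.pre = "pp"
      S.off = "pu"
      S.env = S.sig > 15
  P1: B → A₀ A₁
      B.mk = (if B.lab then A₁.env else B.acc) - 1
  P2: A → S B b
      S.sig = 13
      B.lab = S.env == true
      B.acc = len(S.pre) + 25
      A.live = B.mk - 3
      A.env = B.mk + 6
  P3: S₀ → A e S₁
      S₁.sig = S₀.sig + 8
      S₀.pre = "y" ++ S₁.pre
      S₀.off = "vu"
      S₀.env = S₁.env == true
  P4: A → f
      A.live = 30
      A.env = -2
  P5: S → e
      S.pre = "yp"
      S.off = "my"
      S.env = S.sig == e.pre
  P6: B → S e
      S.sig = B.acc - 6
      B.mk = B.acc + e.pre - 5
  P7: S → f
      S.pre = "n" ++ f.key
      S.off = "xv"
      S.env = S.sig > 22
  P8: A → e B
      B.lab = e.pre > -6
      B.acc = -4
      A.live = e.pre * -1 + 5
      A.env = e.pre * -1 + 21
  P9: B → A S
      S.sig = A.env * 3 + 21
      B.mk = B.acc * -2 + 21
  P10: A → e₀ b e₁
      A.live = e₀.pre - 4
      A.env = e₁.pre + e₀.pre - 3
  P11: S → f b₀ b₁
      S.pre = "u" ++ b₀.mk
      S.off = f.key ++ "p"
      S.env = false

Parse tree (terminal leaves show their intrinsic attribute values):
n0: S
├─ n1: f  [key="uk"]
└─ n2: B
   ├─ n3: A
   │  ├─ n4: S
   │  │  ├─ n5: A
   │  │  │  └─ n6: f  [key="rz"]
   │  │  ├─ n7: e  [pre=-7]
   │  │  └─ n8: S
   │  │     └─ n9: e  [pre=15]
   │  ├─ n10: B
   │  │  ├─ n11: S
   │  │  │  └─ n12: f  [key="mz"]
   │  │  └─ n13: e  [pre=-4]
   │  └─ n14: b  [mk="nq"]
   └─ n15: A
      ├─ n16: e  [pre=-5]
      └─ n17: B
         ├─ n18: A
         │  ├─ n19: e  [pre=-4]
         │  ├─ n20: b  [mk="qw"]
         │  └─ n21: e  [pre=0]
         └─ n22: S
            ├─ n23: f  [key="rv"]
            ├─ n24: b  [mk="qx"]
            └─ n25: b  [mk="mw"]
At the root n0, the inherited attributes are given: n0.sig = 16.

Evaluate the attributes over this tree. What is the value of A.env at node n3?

1. n0.sig = 16  [given at root]
2. n1.key = "uk"  [terminal]
3. n2.lab = false  [S.sig > 16]
4. n2.acc = 23  [S.sig * -2 + 55]
5. n4.sig = 13  [13]
6. n6.key = "rz"  [terminal]
7. n5.live = 30  [30]
8. n5.env = -2  [-2]
9. n7.pre = -7  [terminal]
10. n8.sig = 21  [S₀.sig + 8]
11. n9.pre = 15  [terminal]
12. n8.pre = "yp"  ["yp"]
13. n8.off = "my"  ["my"]
14. n8.env = false  [S.sig == e.pre]
15. n4.pre = "yyp"  ["y" ++ S₁.pre]
16. n4.off = "vu"  ["vu"]
17. n4.env = false  [S₁.env == true]
18. n10.lab = false  [S.env == true]
19. n10.acc = 28  [len(S.pre) + 25]
20. n11.sig = 22  [B.acc - 6]
21. n12.key = "mz"  [terminal]
22. n11.pre = "nmz"  ["n" ++ f.key]
23. n11.off = "xv"  ["xv"]
24. n11.env = false  [S.sig > 22]
25. n13.pre = -4  [terminal]
26. n10.mk = 19  [B.acc + e.pre - 5]
27. n14.mk = "nq"  [terminal]
28. n3.live = 16  [B.mk - 3]
29. n3.env = 25  [B.mk + 6]
30. n16.pre = -5  [terminal]
31. n17.lab = true  [e.pre > -6]
32. n17.acc = -4  [-4]
33. n19.pre = -4  [terminal]
34. n20.mk = "qw"  [terminal]
35. n21.pre = 0  [terminal]
36. n18.live = -8  [e₀.pre - 4]
37. n18.env = -7  [e₁.pre + e₀.pre - 3]
38. n22.sig = 0  [A.env * 3 + 21]
39. n23.key = "rv"  [terminal]
40. n24.mk = "qx"  [terminal]
41. n25.mk = "mw"  [terminal]
42. n22.pre = "uqx"  ["u" ++ b₀.mk]
43. n22.off = "rvp"  [f.key ++ "p"]
44. n22.env = false  [false]
45. n17.mk = 29  [B.acc * -2 + 21]
46. n15.live = 10  [e.pre * -1 + 5]
47. n15.env = 26  [e.pre * -1 + 21]
48. n2.mk = 22  [(if B.lab then A₁.env else B.acc) - 1]
49. n0.pre = "pp"  ["pp"]
50. n0.off = "pu"  ["pu"]
51. n0.env = true  [S.sig > 15]

25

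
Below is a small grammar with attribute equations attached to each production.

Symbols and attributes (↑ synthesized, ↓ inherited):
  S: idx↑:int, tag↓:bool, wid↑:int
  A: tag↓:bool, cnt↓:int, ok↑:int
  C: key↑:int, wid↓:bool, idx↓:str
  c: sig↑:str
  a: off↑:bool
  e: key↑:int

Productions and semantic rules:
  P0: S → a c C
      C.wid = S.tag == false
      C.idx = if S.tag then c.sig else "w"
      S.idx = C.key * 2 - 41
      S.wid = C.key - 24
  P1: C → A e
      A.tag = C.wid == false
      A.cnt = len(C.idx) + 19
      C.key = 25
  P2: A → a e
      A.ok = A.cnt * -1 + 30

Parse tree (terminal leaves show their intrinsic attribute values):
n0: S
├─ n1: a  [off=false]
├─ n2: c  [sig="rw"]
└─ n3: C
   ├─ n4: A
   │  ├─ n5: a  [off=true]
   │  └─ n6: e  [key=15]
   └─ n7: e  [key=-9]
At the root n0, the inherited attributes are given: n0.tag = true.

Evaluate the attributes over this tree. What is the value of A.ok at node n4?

9

1. n0.tag = true  [given at root]
2. n1.off = false  [terminal]
3. n2.sig = "rw"  [terminal]
4. n3.wid = false  [S.tag == false]
5. n3.idx = "rw"  [if S.tag then c.sig else "w"]
6. n4.tag = true  [C.wid == false]
7. n4.cnt = 21  [len(C.idx) + 19]
8. n5.off = true  [terminal]
9. n6.key = 15  [terminal]
10. n4.ok = 9  [A.cnt * -1 + 30]
11. n7.key = -9  [terminal]
12. n3.key = 25  [25]
13. n0.idx = 9  [C.key * 2 - 41]
14. n0.wid = 1  [C.key - 24]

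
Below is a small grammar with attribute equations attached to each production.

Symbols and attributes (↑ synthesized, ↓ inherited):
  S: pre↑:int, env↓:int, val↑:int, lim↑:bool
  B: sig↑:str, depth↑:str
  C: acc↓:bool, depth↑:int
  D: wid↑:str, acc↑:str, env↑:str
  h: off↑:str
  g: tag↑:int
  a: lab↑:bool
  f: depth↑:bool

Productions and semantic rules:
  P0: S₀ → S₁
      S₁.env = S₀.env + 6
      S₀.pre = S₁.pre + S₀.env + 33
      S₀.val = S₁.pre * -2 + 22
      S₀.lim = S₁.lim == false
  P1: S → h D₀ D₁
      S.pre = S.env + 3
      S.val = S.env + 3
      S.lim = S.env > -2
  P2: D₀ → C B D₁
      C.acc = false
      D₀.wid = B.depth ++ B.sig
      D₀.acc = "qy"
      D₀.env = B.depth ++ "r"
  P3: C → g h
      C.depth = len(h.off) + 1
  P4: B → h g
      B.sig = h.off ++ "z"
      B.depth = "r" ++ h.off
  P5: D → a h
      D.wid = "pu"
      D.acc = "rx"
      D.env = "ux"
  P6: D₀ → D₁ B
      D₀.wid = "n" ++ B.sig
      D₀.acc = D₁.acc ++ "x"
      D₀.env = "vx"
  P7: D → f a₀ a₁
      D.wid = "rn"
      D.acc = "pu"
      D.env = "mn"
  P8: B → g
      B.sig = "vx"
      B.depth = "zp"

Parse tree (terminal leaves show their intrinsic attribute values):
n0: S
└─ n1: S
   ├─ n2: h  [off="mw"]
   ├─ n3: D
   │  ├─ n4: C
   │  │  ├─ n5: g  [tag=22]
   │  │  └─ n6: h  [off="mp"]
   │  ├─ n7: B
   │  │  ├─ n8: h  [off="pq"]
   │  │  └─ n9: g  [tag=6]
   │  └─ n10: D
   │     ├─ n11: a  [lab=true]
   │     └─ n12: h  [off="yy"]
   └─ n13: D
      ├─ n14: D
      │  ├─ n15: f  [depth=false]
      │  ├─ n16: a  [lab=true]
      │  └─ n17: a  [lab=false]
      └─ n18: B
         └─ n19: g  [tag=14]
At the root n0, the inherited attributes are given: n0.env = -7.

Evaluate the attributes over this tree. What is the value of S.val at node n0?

18

1. n0.env = -7  [given at root]
2. n1.env = -1  [S₀.env + 6]
3. n2.off = "mw"  [terminal]
4. n4.acc = false  [false]
5. n5.tag = 22  [terminal]
6. n6.off = "mp"  [terminal]
7. n4.depth = 3  [len(h.off) + 1]
8. n8.off = "pq"  [terminal]
9. n9.tag = 6  [terminal]
10. n7.sig = "pqz"  [h.off ++ "z"]
11. n7.depth = "rpq"  ["r" ++ h.off]
12. n11.lab = true  [terminal]
13. n12.off = "yy"  [terminal]
14. n10.wid = "pu"  ["pu"]
15. n10.acc = "rx"  ["rx"]
16. n10.env = "ux"  ["ux"]
17. n3.wid = "rpqpqz"  [B.depth ++ B.sig]
18. n3.acc = "qy"  ["qy"]
19. n3.env = "rpqr"  [B.depth ++ "r"]
20. n15.depth = false  [terminal]
21. n16.lab = true  [terminal]
22. n17.lab = false  [terminal]
23. n14.wid = "rn"  ["rn"]
24. n14.acc = "pu"  ["pu"]
25. n14.env = "mn"  ["mn"]
26. n19.tag = 14  [terminal]
27. n18.sig = "vx"  ["vx"]
28. n18.depth = "zp"  ["zp"]
29. n13.wid = "nvx"  ["n" ++ B.sig]
30. n13.acc = "pux"  [D₁.acc ++ "x"]
31. n13.env = "vx"  ["vx"]
32. n1.pre = 2  [S.env + 3]
33. n1.val = 2  [S.env + 3]
34. n1.lim = true  [S.env > -2]
35. n0.pre = 28  [S₁.pre + S₀.env + 33]
36. n0.val = 18  [S₁.pre * -2 + 22]
37. n0.lim = false  [S₁.lim == false]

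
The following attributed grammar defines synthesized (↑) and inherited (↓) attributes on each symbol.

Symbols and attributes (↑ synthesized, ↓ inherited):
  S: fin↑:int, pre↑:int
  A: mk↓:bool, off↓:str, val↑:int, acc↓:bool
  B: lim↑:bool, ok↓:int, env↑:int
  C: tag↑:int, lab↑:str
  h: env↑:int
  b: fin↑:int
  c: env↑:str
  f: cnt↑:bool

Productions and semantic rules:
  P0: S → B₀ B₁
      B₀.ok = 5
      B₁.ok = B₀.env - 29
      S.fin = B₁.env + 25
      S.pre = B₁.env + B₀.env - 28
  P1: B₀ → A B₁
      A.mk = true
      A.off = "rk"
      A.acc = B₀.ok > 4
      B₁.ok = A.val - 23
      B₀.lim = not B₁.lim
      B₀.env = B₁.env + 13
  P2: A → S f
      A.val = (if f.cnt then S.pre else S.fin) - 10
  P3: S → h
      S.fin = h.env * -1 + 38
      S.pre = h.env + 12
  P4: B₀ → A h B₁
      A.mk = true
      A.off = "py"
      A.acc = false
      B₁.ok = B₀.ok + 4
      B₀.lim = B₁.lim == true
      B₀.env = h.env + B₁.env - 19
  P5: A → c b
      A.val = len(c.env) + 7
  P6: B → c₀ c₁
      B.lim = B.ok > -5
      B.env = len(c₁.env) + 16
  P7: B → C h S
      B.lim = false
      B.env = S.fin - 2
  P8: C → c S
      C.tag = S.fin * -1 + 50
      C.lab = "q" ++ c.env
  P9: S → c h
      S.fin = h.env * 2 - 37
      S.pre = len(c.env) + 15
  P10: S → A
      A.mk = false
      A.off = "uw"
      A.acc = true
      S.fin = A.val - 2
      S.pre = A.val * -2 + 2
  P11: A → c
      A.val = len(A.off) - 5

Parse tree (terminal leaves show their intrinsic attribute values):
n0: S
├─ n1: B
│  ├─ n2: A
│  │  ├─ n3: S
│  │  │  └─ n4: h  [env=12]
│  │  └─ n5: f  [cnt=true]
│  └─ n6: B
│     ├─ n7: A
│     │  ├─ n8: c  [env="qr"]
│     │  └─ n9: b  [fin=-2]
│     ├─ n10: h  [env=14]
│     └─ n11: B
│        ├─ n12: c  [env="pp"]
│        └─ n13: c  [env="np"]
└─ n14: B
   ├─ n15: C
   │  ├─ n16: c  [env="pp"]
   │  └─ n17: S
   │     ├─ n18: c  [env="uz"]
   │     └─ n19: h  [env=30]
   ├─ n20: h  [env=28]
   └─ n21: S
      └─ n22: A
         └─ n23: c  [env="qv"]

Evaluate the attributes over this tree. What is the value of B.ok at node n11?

-5

1. n1.ok = 5  [5]
2. n2.mk = true  [true]
3. n2.off = "rk"  ["rk"]
4. n2.acc = true  [B₀.ok > 4]
5. n4.env = 12  [terminal]
6. n3.fin = 26  [h.env * -1 + 38]
7. n3.pre = 24  [h.env + 12]
8. n5.cnt = true  [terminal]
9. n2.val = 14  [(if f.cnt then S.pre else S.fin) - 10]
10. n6.ok = -9  [A.val - 23]
11. n7.mk = true  [true]
12. n7.off = "py"  ["py"]
13. n7.acc = false  [false]
14. n8.env = "qr"  [terminal]
15. n9.fin = -2  [terminal]
16. n7.val = 9  [len(c.env) + 7]
17. n10.env = 14  [terminal]
18. n11.ok = -5  [B₀.ok + 4]
19. n12.env = "pp"  [terminal]
20. n13.env = "np"  [terminal]
21. n11.lim = false  [B.ok > -5]
22. n11.env = 18  [len(c₁.env) + 16]
23. n6.lim = false  [B₁.lim == true]
24. n6.env = 13  [h.env + B₁.env - 19]
25. n1.lim = true  [not B₁.lim]
26. n1.env = 26  [B₁.env + 13]
27. n14.ok = -3  [B₀.env - 29]
28. n16.env = "pp"  [terminal]
29. n18.env = "uz"  [terminal]
30. n19.env = 30  [terminal]
31. n17.fin = 23  [h.env * 2 - 37]
32. n17.pre = 17  [len(c.env) + 15]
33. n15.tag = 27  [S.fin * -1 + 50]
34. n15.lab = "qpp"  ["q" ++ c.env]
35. n20.env = 28  [terminal]
36. n22.mk = false  [false]
37. n22.off = "uw"  ["uw"]
38. n22.acc = true  [true]
39. n23.env = "qv"  [terminal]
40. n22.val = -3  [len(A.off) - 5]
41. n21.fin = -5  [A.val - 2]
42. n21.pre = 8  [A.val * -2 + 2]
43. n14.lim = false  [false]
44. n14.env = -7  [S.fin - 2]
45. n0.fin = 18  [B₁.env + 25]
46. n0.pre = -9  [B₁.env + B₀.env - 28]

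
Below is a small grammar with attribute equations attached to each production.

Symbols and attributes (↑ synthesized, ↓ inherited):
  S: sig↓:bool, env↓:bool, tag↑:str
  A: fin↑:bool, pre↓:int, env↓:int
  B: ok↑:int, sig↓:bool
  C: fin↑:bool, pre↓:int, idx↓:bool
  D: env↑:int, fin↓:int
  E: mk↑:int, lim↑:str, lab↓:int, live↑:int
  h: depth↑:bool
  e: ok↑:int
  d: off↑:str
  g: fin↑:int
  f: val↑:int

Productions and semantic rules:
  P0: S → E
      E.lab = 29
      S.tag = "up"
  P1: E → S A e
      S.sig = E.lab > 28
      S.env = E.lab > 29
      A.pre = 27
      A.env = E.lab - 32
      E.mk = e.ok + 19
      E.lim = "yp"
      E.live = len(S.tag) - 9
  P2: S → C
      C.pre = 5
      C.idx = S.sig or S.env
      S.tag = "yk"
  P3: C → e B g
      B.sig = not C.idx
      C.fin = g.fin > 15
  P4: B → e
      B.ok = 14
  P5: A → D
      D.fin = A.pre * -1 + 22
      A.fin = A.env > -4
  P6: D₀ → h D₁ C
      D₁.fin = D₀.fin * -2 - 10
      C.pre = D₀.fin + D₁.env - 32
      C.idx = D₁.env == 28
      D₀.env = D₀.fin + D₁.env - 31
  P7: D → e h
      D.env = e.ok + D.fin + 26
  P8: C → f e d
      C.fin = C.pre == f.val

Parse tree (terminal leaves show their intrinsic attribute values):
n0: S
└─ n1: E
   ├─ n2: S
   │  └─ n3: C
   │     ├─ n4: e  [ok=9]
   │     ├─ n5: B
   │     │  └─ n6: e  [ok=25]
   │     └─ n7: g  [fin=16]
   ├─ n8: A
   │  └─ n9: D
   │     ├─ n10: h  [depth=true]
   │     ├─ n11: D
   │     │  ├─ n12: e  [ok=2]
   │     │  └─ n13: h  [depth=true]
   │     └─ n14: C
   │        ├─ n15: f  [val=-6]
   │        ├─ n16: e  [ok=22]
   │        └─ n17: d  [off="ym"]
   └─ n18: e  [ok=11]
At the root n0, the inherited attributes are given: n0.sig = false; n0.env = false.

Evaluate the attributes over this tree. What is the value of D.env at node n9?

1. n0.sig = false  [given at root]
2. n0.env = false  [given at root]
3. n1.lab = 29  [29]
4. n2.sig = true  [E.lab > 28]
5. n2.env = false  [E.lab > 29]
6. n3.pre = 5  [5]
7. n3.idx = true  [S.sig or S.env]
8. n4.ok = 9  [terminal]
9. n5.sig = false  [not C.idx]
10. n6.ok = 25  [terminal]
11. n5.ok = 14  [14]
12. n7.fin = 16  [terminal]
13. n3.fin = true  [g.fin > 15]
14. n2.tag = "yk"  ["yk"]
15. n8.pre = 27  [27]
16. n8.env = -3  [E.lab - 32]
17. n9.fin = -5  [A.pre * -1 + 22]
18. n10.depth = true  [terminal]
19. n11.fin = 0  [D₀.fin * -2 - 10]
20. n12.ok = 2  [terminal]
21. n13.depth = true  [terminal]
22. n11.env = 28  [e.ok + D.fin + 26]
23. n14.pre = -9  [D₀.fin + D₁.env - 32]
24. n14.idx = true  [D₁.env == 28]
25. n15.val = -6  [terminal]
26. n16.ok = 22  [terminal]
27. n17.off = "ym"  [terminal]
28. n14.fin = false  [C.pre == f.val]
29. n9.env = -8  [D₀.fin + D₁.env - 31]
30. n8.fin = true  [A.env > -4]
31. n18.ok = 11  [terminal]
32. n1.mk = 30  [e.ok + 19]
33. n1.lim = "yp"  ["yp"]
34. n1.live = -7  [len(S.tag) - 9]
35. n0.tag = "up"  ["up"]

-8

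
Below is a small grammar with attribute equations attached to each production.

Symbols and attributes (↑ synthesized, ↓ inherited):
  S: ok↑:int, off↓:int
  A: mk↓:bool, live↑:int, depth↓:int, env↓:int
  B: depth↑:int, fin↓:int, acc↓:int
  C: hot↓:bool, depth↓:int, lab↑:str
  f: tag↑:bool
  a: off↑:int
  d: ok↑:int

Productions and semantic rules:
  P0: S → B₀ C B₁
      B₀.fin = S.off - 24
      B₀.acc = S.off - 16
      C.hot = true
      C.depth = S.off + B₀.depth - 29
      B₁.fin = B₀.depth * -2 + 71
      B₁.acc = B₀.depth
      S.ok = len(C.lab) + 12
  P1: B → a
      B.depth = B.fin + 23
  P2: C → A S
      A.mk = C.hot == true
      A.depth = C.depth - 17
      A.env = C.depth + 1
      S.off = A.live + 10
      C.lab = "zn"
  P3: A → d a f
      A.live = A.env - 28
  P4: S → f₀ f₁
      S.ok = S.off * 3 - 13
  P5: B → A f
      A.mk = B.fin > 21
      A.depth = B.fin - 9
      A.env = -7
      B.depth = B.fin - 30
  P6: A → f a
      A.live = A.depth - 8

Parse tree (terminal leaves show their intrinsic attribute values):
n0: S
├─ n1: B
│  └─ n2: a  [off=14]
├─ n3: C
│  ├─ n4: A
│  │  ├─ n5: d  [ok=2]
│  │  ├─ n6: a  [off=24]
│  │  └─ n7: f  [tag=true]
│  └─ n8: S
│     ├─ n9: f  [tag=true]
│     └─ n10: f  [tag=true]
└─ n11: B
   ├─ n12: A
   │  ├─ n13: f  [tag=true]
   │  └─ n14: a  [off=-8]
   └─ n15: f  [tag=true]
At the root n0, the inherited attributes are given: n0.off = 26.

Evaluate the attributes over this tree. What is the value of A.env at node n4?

1. n0.off = 26  [given at root]
2. n1.fin = 2  [S.off - 24]
3. n1.acc = 10  [S.off - 16]
4. n2.off = 14  [terminal]
5. n1.depth = 25  [B.fin + 23]
6. n3.hot = true  [true]
7. n3.depth = 22  [S.off + B₀.depth - 29]
8. n4.mk = true  [C.hot == true]
9. n4.depth = 5  [C.depth - 17]
10. n4.env = 23  [C.depth + 1]
11. n5.ok = 2  [terminal]
12. n6.off = 24  [terminal]
13. n7.tag = true  [terminal]
14. n4.live = -5  [A.env - 28]
15. n8.off = 5  [A.live + 10]
16. n9.tag = true  [terminal]
17. n10.tag = true  [terminal]
18. n8.ok = 2  [S.off * 3 - 13]
19. n3.lab = "zn"  ["zn"]
20. n11.fin = 21  [B₀.depth * -2 + 71]
21. n11.acc = 25  [B₀.depth]
22. n12.mk = false  [B.fin > 21]
23. n12.depth = 12  [B.fin - 9]
24. n12.env = -7  [-7]
25. n13.tag = true  [terminal]
26. n14.off = -8  [terminal]
27. n12.live = 4  [A.depth - 8]
28. n15.tag = true  [terminal]
29. n11.depth = -9  [B.fin - 30]
30. n0.ok = 14  [len(C.lab) + 12]

23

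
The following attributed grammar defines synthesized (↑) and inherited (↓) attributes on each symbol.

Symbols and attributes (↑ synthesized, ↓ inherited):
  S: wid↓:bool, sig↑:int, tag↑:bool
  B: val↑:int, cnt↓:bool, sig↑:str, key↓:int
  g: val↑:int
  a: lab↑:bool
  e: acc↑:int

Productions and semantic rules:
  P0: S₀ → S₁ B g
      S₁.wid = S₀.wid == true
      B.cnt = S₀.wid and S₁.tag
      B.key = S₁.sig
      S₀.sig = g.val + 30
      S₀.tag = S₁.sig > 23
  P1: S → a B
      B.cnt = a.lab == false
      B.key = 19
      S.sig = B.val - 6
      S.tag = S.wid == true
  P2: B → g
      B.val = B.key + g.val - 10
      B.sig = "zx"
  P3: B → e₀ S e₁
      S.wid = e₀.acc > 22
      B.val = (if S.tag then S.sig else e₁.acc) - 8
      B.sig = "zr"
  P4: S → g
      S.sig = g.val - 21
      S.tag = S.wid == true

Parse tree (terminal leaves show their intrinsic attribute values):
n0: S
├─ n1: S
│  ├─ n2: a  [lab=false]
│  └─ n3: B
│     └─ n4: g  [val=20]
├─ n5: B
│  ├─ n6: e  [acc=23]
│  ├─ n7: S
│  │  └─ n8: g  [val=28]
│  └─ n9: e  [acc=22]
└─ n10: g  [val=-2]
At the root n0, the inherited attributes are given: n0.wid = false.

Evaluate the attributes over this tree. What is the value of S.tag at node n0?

false

1. n0.wid = false  [given at root]
2. n1.wid = false  [S₀.wid == true]
3. n2.lab = false  [terminal]
4. n3.cnt = true  [a.lab == false]
5. n3.key = 19  [19]
6. n4.val = 20  [terminal]
7. n3.val = 29  [B.key + g.val - 10]
8. n3.sig = "zx"  ["zx"]
9. n1.sig = 23  [B.val - 6]
10. n1.tag = false  [S.wid == true]
11. n5.cnt = false  [S₀.wid and S₁.tag]
12. n5.key = 23  [S₁.sig]
13. n6.acc = 23  [terminal]
14. n7.wid = true  [e₀.acc > 22]
15. n8.val = 28  [terminal]
16. n7.sig = 7  [g.val - 21]
17. n7.tag = true  [S.wid == true]
18. n9.acc = 22  [terminal]
19. n5.val = -1  [(if S.tag then S.sig else e₁.acc) - 8]
20. n5.sig = "zr"  ["zr"]
21. n10.val = -2  [terminal]
22. n0.sig = 28  [g.val + 30]
23. n0.tag = false  [S₁.sig > 23]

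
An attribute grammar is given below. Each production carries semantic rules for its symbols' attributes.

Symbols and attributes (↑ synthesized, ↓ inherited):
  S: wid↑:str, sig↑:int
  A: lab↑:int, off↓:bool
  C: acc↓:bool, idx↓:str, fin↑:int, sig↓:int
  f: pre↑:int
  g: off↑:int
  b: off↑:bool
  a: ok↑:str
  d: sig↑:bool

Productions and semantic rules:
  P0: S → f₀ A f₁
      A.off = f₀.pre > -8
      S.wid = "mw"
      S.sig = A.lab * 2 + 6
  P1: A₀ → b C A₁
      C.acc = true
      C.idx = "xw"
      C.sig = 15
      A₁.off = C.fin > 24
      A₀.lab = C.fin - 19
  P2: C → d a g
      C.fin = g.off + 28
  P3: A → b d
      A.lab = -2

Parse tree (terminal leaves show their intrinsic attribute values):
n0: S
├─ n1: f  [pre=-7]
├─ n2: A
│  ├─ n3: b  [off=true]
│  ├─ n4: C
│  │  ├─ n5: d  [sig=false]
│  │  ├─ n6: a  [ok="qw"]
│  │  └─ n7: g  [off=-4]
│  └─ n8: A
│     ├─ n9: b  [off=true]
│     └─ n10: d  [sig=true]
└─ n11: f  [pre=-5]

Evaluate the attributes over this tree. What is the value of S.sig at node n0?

1. n1.pre = -7  [terminal]
2. n2.off = true  [f₀.pre > -8]
3. n3.off = true  [terminal]
4. n4.acc = true  [true]
5. n4.idx = "xw"  ["xw"]
6. n4.sig = 15  [15]
7. n5.sig = false  [terminal]
8. n6.ok = "qw"  [terminal]
9. n7.off = -4  [terminal]
10. n4.fin = 24  [g.off + 28]
11. n8.off = false  [C.fin > 24]
12. n9.off = true  [terminal]
13. n10.sig = true  [terminal]
14. n8.lab = -2  [-2]
15. n2.lab = 5  [C.fin - 19]
16. n11.pre = -5  [terminal]
17. n0.wid = "mw"  ["mw"]
18. n0.sig = 16  [A.lab * 2 + 6]

16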